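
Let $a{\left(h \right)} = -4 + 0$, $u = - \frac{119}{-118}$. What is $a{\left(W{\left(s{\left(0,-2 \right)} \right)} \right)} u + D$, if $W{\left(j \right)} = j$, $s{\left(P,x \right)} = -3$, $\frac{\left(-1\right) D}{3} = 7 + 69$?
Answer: $- \frac{13690}{59} \approx -232.03$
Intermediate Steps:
$D = -228$ ($D = - 3 \left(7 + 69\right) = \left(-3\right) 76 = -228$)
$u = \frac{119}{118}$ ($u = \left(-119\right) \left(- \frac{1}{118}\right) = \frac{119}{118} \approx 1.0085$)
$a{\left(h \right)} = -4$
$a{\left(W{\left(s{\left(0,-2 \right)} \right)} \right)} u + D = \left(-4\right) \frac{119}{118} - 228 = - \frac{238}{59} - 228 = - \frac{13690}{59}$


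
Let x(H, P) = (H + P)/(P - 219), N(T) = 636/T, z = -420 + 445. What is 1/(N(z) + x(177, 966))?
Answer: 2075/55963 ≈ 0.037078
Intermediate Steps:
z = 25
x(H, P) = (H + P)/(-219 + P)
1/(N(z) + x(177, 966)) = 1/(636/25 + (177 + 966)/(-219 + 966)) = 1/(636*(1/25) + 1143/747) = 1/(636/25 + (1/747)*1143) = 1/(636/25 + 127/83) = 1/(55963/2075) = 2075/55963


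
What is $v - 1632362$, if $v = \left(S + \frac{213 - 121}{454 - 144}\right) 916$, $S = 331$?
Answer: $- \frac{205978594}{155} \approx -1.3289 \cdot 10^{6}$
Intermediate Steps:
$v = \frac{47037516}{155}$ ($v = \left(331 + \frac{213 - 121}{454 - 144}\right) 916 = \left(331 + \frac{92}{310}\right) 916 = \left(331 + 92 \cdot \frac{1}{310}\right) 916 = \left(331 + \frac{46}{155}\right) 916 = \frac{51351}{155} \cdot 916 = \frac{47037516}{155} \approx 3.0347 \cdot 10^{5}$)
$v - 1632362 = \frac{47037516}{155} - 1632362 = - \frac{205978594}{155}$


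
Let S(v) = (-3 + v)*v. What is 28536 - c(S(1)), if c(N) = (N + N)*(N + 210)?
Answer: 29368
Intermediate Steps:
S(v) = v*(-3 + v)
c(N) = 2*N*(210 + N) (c(N) = (2*N)*(210 + N) = 2*N*(210 + N))
28536 - c(S(1)) = 28536 - 2*1*(-3 + 1)*(210 + 1*(-3 + 1)) = 28536 - 2*1*(-2)*(210 + 1*(-2)) = 28536 - 2*(-2)*(210 - 2) = 28536 - 2*(-2)*208 = 28536 - 1*(-832) = 28536 + 832 = 29368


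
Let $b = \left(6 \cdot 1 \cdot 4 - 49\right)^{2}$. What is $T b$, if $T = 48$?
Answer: $30000$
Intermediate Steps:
$b = 625$ ($b = \left(6 \cdot 4 - 49\right)^{2} = \left(24 - 49\right)^{2} = \left(-25\right)^{2} = 625$)
$T b = 48 \cdot 625 = 30000$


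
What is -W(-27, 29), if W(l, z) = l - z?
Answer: 56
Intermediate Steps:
-W(-27, 29) = -(-27 - 1*29) = -(-27 - 29) = -1*(-56) = 56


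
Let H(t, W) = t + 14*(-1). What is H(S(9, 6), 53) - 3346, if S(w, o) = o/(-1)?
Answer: -3366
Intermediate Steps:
S(w, o) = -o (S(w, o) = o*(-1) = -o)
H(t, W) = -14 + t (H(t, W) = t - 14 = -14 + t)
H(S(9, 6), 53) - 3346 = (-14 - 1*6) - 3346 = (-14 - 6) - 3346 = -20 - 3346 = -3366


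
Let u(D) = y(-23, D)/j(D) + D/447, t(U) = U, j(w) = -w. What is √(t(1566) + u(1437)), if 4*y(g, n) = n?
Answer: √139330347/298 ≈ 39.610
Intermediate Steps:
y(g, n) = n/4
u(D) = -¼ + D/447 (u(D) = (D/4)/((-D)) + D/447 = (D/4)*(-1/D) + D*(1/447) = -¼ + D/447)
√(t(1566) + u(1437)) = √(1566 + (-¼ + (1/447)*1437)) = √(1566 + (-¼ + 479/149)) = √(1566 + 1767/596) = √(935103/596) = √139330347/298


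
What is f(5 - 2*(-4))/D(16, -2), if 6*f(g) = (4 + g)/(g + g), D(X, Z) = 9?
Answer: 17/1404 ≈ 0.012108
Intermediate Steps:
f(g) = (4 + g)/(12*g) (f(g) = ((4 + g)/(g + g))/6 = ((4 + g)/((2*g)))/6 = ((4 + g)*(1/(2*g)))/6 = ((4 + g)/(2*g))/6 = (4 + g)/(12*g))
f(5 - 2*(-4))/D(16, -2) = ((4 + (5 - 2*(-4)))/(12*(5 - 2*(-4))))/9 = ((4 + (5 + 8))/(12*(5 + 8)))*(⅑) = ((1/12)*(4 + 13)/13)*(⅑) = ((1/12)*(1/13)*17)*(⅑) = (17/156)*(⅑) = 17/1404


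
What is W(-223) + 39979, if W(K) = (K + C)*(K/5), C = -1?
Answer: 249847/5 ≈ 49969.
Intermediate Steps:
W(K) = K*(-1 + K)/5 (W(K) = (K - 1)*(K/5) = (-1 + K)*(K*(1/5)) = (-1 + K)*(K/5) = K*(-1 + K)/5)
W(-223) + 39979 = (1/5)*(-223)*(-1 - 223) + 39979 = (1/5)*(-223)*(-224) + 39979 = 49952/5 + 39979 = 249847/5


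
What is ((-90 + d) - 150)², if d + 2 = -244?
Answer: 236196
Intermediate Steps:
d = -246 (d = -2 - 244 = -246)
((-90 + d) - 150)² = ((-90 - 246) - 150)² = (-336 - 150)² = (-486)² = 236196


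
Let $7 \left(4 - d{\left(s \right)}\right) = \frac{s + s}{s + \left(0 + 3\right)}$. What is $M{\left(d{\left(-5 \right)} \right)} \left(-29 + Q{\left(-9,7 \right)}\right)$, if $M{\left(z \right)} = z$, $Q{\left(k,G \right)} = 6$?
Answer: $- \frac{529}{7} \approx -75.571$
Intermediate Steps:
$d{\left(s \right)} = 4 - \frac{2 s}{7 \left(3 + s\right)}$ ($d{\left(s \right)} = 4 - \frac{\left(s + s\right) \frac{1}{s + \left(0 + 3\right)}}{7} = 4 - \frac{2 s \frac{1}{s + 3}}{7} = 4 - \frac{2 s \frac{1}{3 + s}}{7} = 4 - \frac{2 s}{7 \left(3 + s\right)}$)
$M{\left(d{\left(-5 \right)} \right)} \left(-29 + Q{\left(-9,7 \right)}\right) = \frac{2 \left(42 + 13 \left(-5\right)\right)}{7 \left(3 - 5\right)} \left(-29 + 6\right) = \frac{2 \left(42 - 65\right)}{7 \left(-2\right)} \left(-23\right) = \frac{2}{7} \left(- \frac{1}{2}\right) \left(-23\right) \left(-23\right) = \frac{23}{7} \left(-23\right) = - \frac{529}{7}$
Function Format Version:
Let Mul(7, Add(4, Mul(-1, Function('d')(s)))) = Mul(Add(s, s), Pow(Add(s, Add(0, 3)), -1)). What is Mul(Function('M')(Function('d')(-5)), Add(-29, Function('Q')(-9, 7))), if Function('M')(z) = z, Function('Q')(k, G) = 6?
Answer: Rational(-529, 7) ≈ -75.571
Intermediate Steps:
Function('d')(s) = Add(4, Mul(Rational(-2, 7), s, Pow(Add(3, s), -1))) (Function('d')(s) = Add(4, Mul(Rational(-1, 7), Mul(Add(s, s), Pow(Add(s, Add(0, 3)), -1)))) = Add(4, Mul(Rational(-1, 7), Mul(Mul(2, s), Pow(Add(s, 3), -1)))) = Add(4, Mul(Rational(-1, 7), Mul(Mul(2, s), Pow(Add(3, s), -1)))) = Add(4, Mul(Rational(-1, 7), Mul(2, s, Pow(Add(3, s), -1)))) = Add(4, Mul(Rational(-2, 7), s, Pow(Add(3, s), -1))))
Mul(Function('M')(Function('d')(-5)), Add(-29, Function('Q')(-9, 7))) = Mul(Mul(Rational(2, 7), Pow(Add(3, -5), -1), Add(42, Mul(13, -5))), Add(-29, 6)) = Mul(Mul(Rational(2, 7), Pow(-2, -1), Add(42, -65)), -23) = Mul(Mul(Rational(2, 7), Rational(-1, 2), -23), -23) = Mul(Rational(23, 7), -23) = Rational(-529, 7)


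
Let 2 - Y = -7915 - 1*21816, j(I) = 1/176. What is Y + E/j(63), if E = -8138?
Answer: -1402555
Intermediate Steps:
j(I) = 1/176
Y = 29733 (Y = 2 - (-7915 - 1*21816) = 2 - (-7915 - 21816) = 2 - 1*(-29731) = 2 + 29731 = 29733)
Y + E/j(63) = 29733 - 8138/1/176 = 29733 - 8138*176 = 29733 - 1432288 = -1402555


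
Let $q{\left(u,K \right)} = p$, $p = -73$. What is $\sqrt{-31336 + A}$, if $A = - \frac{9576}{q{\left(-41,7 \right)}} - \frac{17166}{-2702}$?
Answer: $\frac{i \sqrt{303451786461439}}{98623} \approx 176.63 i$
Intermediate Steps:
$q{\left(u,K \right)} = -73$
$A = \frac{13563735}{98623}$ ($A = - \frac{9576}{-73} - \frac{17166}{-2702} = \left(-9576\right) \left(- \frac{1}{73}\right) - - \frac{8583}{1351} = \frac{9576}{73} + \frac{8583}{1351} = \frac{13563735}{98623} \approx 137.53$)
$\sqrt{-31336 + A} = \sqrt{-31336 + \frac{13563735}{98623}} = \sqrt{- \frac{3076886593}{98623}} = \frac{i \sqrt{303451786461439}}{98623}$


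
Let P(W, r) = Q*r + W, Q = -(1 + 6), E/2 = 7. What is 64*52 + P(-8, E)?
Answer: 3222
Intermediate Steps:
E = 14 (E = 2*7 = 14)
Q = -7 ≈ -7.0000
P(W, r) = W - 7*r (P(W, r) = -7*r + W = W - 7*r)
64*52 + P(-8, E) = 64*52 + (-8 - 7*14) = 3328 + (-8 - 98) = 3328 - 106 = 3222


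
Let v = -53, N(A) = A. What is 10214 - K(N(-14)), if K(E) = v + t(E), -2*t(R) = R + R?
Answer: 10253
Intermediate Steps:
t(R) = -R (t(R) = -(R + R)/2 = -R)
K(E) = -53 - E
10214 - K(N(-14)) = 10214 - (-53 - 1*(-14)) = 10214 - (-53 + 14) = 10214 - 1*(-39) = 10214 + 39 = 10253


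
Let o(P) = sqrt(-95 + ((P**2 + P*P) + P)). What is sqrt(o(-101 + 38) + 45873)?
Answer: sqrt(45873 + 2*sqrt(1945)) ≈ 214.39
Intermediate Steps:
o(P) = sqrt(-95 + P + 2*P**2) (o(P) = sqrt(-95 + ((P**2 + P**2) + P)) = sqrt(-95 + (2*P**2 + P)) = sqrt(-95 + (P + 2*P**2)) = sqrt(-95 + P + 2*P**2))
sqrt(o(-101 + 38) + 45873) = sqrt(sqrt(-95 + (-101 + 38) + 2*(-101 + 38)**2) + 45873) = sqrt(sqrt(-95 - 63 + 2*(-63)**2) + 45873) = sqrt(sqrt(-95 - 63 + 2*3969) + 45873) = sqrt(sqrt(-95 - 63 + 7938) + 45873) = sqrt(sqrt(7780) + 45873) = sqrt(2*sqrt(1945) + 45873) = sqrt(45873 + 2*sqrt(1945))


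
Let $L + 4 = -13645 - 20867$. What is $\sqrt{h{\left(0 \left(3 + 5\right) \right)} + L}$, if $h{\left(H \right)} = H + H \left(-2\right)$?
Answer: $2 i \sqrt{8629} \approx 185.78 i$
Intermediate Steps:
$L = -34516$ ($L = -4 - 34512 = -34516$)
$h{\left(H \right)} = - H$ ($h{\left(H \right)} = H - 2 H = - H$)
$\sqrt{h{\left(0 \left(3 + 5\right) \right)} + L} = \sqrt{- 0 \left(3 + 5\right) - 34516} = \sqrt{- 0 \cdot 8 - 34516} = \sqrt{\left(-1\right) 0 - 34516} = \sqrt{0 - 34516} = \sqrt{-34516} = 2 i \sqrt{8629}$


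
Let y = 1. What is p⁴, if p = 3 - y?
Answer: 16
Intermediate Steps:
p = 2 (p = 3 - 1*1 = 3 - 1 = 2)
p⁴ = 2⁴ = 16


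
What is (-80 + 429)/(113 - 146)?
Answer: -349/33 ≈ -10.576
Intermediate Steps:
(-80 + 429)/(113 - 146) = 349/(-33) = 349*(-1/33) = -349/33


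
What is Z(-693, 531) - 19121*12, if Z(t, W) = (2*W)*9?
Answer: -219894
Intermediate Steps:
Z(t, W) = 18*W
Z(-693, 531) - 19121*12 = 18*531 - 19121*12 = 9558 - 229452 = -219894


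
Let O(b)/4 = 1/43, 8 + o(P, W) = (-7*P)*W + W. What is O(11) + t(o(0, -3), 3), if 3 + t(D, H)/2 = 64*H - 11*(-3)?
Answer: 19096/43 ≈ 444.09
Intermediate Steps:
o(P, W) = -8 + W - 7*P*W (o(P, W) = -8 + ((-7*P)*W + W) = -8 + (-7*P*W + W) = -8 + (W - 7*P*W) = -8 + W - 7*P*W)
t(D, H) = 60 + 128*H (t(D, H) = -6 + 2*(64*H - 11*(-3)) = -6 + 2*(64*H + 33) = -6 + 2*(33 + 64*H) = -6 + (66 + 128*H) = 60 + 128*H)
O(b) = 4/43
O(11) + t(o(0, -3), 3) = 4/43 + (60 + 128*3) = 4/43 + (60 + 384) = 4/43 + 444 = 19096/43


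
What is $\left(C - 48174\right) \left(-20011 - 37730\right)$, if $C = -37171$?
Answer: $4927905645$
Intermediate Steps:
$\left(C - 48174\right) \left(-20011 - 37730\right) = \left(-37171 - 48174\right) \left(-20011 - 37730\right) = \left(-85345\right) \left(-57741\right) = 4927905645$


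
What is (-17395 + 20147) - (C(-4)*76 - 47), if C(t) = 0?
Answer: 2799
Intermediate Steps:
(-17395 + 20147) - (C(-4)*76 - 47) = (-17395 + 20147) - (0*76 - 47) = 2752 - (0 - 47) = 2752 - 1*(-47) = 2752 + 47 = 2799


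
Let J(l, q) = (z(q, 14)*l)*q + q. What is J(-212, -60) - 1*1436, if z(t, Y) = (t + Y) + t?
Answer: -1349816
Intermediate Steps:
z(t, Y) = Y + 2*t (z(t, Y) = (Y + t) + t = Y + 2*t)
J(l, q) = q + l*q*(14 + 2*q) (J(l, q) = ((14 + 2*q)*l)*q + q = (l*(14 + 2*q))*q + q = l*q*(14 + 2*q) + q = q + l*q*(14 + 2*q))
J(-212, -60) - 1*1436 = -60*(1 + 2*(-212)*(7 - 60)) - 1*1436 = -60*(1 + 2*(-212)*(-53)) - 1436 = -60*(1 + 22472) - 1436 = -60*22473 - 1436 = -1348380 - 1436 = -1349816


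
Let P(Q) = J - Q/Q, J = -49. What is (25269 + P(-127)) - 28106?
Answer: -2887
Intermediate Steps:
P(Q) = -50 (P(Q) = -49 - Q/Q = -49 - 1*1 = -49 - 1 = -50)
(25269 + P(-127)) - 28106 = (25269 - 50) - 28106 = 25219 - 28106 = -2887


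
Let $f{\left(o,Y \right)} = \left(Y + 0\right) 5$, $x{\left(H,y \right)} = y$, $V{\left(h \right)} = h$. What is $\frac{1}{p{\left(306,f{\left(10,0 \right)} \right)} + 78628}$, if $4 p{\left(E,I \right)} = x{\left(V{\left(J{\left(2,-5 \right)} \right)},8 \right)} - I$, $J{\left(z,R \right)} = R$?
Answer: $\frac{1}{78630} \approx 1.2718 \cdot 10^{-5}$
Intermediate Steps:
$f{\left(o,Y \right)} = 5 Y$ ($f{\left(o,Y \right)} = Y 5 = 5 Y$)
$p{\left(E,I \right)} = 2 - \frac{I}{4}$ ($p{\left(E,I \right)} = \frac{8 - I}{4} = 2 - \frac{I}{4}$)
$\frac{1}{p{\left(306,f{\left(10,0 \right)} \right)} + 78628} = \frac{1}{\left(2 - \frac{5 \cdot 0}{4}\right) + 78628} = \frac{1}{\left(2 - 0\right) + 78628} = \frac{1}{\left(2 + 0\right) + 78628} = \frac{1}{2 + 78628} = \frac{1}{78630}$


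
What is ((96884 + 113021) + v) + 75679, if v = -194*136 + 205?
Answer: 259405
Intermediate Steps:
v = -26179 (v = -26384 + 205 = -26179)
((96884 + 113021) + v) + 75679 = ((96884 + 113021) - 26179) + 75679 = (209905 - 26179) + 75679 = 183726 + 75679 = 259405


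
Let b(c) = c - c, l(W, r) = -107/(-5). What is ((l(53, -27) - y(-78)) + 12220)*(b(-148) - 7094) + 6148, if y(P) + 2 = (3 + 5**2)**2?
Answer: -406434178/5 ≈ -8.1287e+7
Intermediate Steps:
y(P) = 782 (y(P) = -2 + (3 + 5**2)**2 = -2 + (3 + 25)**2 = -2 + 28**2 = -2 + 784 = 782)
l(W, r) = 107/5 (l(W, r) = -107*(-1/5) = 107/5)
b(c) = 0
((l(53, -27) - y(-78)) + 12220)*(b(-148) - 7094) + 6148 = ((107/5 - 1*782) + 12220)*(0 - 7094) + 6148 = ((107/5 - 782) + 12220)*(-7094) + 6148 = (-3803/5 + 12220)*(-7094) + 6148 = (57297/5)*(-7094) + 6148 = -406464918/5 + 6148 = -406434178/5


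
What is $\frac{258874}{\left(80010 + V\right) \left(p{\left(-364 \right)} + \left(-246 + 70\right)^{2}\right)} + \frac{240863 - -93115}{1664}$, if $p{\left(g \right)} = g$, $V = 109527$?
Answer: $\frac{242222050439521}{1206838181952} \approx 200.71$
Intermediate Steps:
$\frac{258874}{\left(80010 + V\right) \left(p{\left(-364 \right)} + \left(-246 + 70\right)^{2}\right)} + \frac{240863 - -93115}{1664} = \frac{258874}{\left(80010 + 109527\right) \left(-364 + \left(-246 + 70\right)^{2}\right)} + \frac{240863 - -93115}{1664} = \frac{258874}{189537 \left(-364 + \left(-176\right)^{2}\right)} + \left(240863 + 93115\right) \frac{1}{1664} = \frac{258874}{189537 \left(-364 + 30976\right)} + 333978 \cdot \frac{1}{1664} = \frac{258874}{189537 \cdot 30612} + \frac{166989}{832} = \frac{258874}{5802106644} + \frac{166989}{832} = 258874 \cdot \frac{1}{5802106644} + \frac{166989}{832} = \frac{129437}{2901053322} + \frac{166989}{832} = \frac{242222050439521}{1206838181952}$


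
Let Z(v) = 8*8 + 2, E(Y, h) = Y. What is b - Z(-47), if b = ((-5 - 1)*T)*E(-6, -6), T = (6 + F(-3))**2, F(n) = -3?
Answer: 258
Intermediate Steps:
Z(v) = 66 (Z(v) = 64 + 2 = 66)
T = 9 (T = (6 - 3)**2 = 3**2 = 9)
b = 324 (b = ((-5 - 1)*9)*(-6) = -6*9*(-6) = -54*(-6) = 324)
b - Z(-47) = 324 - 1*66 = 324 - 66 = 258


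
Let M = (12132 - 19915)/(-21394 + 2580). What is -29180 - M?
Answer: -549000303/18814 ≈ -29180.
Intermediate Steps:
M = 7783/18814 (M = -7783/(-18814) = -7783*(-1/18814) = 7783/18814 ≈ 0.41368)
-29180 - M = -29180 - 1*7783/18814 = -29180 - 7783/18814 = -549000303/18814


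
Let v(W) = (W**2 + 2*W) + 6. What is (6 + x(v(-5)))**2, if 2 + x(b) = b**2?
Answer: 198025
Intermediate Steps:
v(W) = 6 + W**2 + 2*W
x(b) = -2 + b**2
(6 + x(v(-5)))**2 = (6 + (-2 + (6 + (-5)**2 + 2*(-5))**2))**2 = (6 + (-2 + (6 + 25 - 10)**2))**2 = (6 + (-2 + 21**2))**2 = (6 + (-2 + 441))**2 = (6 + 439)**2 = 445**2 = 198025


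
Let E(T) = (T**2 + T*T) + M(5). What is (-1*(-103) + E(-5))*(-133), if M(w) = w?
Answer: -21014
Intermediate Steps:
E(T) = 5 + 2*T**2 (E(T) = (T**2 + T*T) + 5 = (T**2 + T**2) + 5 = 2*T**2 + 5 = 5 + 2*T**2)
(-1*(-103) + E(-5))*(-133) = (-1*(-103) + (5 + 2*(-5)**2))*(-133) = (103 + (5 + 2*25))*(-133) = (103 + (5 + 50))*(-133) = (103 + 55)*(-133) = 158*(-133) = -21014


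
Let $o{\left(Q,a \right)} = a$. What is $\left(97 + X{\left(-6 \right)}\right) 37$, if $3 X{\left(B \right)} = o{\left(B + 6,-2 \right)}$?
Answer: $\frac{10693}{3} \approx 3564.3$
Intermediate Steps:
$X{\left(B \right)} = - \frac{2}{3}$ ($X{\left(B \right)} = \frac{1}{3} \left(-2\right) = - \frac{2}{3}$)
$\left(97 + X{\left(-6 \right)}\right) 37 = \left(97 - \frac{2}{3}\right) 37 = \frac{289}{3} \cdot 37 = \frac{10693}{3}$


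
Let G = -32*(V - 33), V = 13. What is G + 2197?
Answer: 2837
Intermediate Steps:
G = 640 (G = -32*(13 - 33) = -32*(-20) = 640)
G + 2197 = 640 + 2197 = 2837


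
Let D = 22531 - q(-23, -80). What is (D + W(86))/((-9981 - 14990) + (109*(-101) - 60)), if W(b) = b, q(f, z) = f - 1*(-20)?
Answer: -1131/1802 ≈ -0.62764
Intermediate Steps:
q(f, z) = 20 + f (q(f, z) = f + 20 = 20 + f)
D = 22534 (D = 22531 - (20 - 23) = 22531 - 1*(-3) = 22531 + 3 = 22534)
(D + W(86))/((-9981 - 14990) + (109*(-101) - 60)) = (22534 + 86)/((-9981 - 14990) + (109*(-101) - 60)) = 22620/(-24971 + (-11009 - 60)) = 22620/(-24971 - 11069) = 22620/(-36040) = 22620*(-1/36040) = -1131/1802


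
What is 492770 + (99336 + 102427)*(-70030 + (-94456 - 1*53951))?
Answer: -44072011661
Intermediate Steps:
492770 + (99336 + 102427)*(-70030 + (-94456 - 1*53951)) = 492770 + 201763*(-70030 + (-94456 - 53951)) = 492770 + 201763*(-70030 - 148407) = 492770 + 201763*(-218437) = 492770 - 44072504431 = -44072011661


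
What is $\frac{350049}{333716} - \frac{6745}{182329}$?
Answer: $\frac{61573169701}{60846104564} \approx 1.0119$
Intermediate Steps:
$\frac{350049}{333716} - \frac{6745}{182329} = \frac{61573169701}{60846104564}$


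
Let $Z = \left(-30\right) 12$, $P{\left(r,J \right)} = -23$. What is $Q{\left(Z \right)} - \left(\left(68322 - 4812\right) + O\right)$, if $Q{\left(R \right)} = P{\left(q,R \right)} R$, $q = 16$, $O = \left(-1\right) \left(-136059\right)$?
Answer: $-191289$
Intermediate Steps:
$O = 136059$
$Z = -360$
$Q{\left(R \right)} = - 23 R$
$Q{\left(Z \right)} - \left(\left(68322 - 4812\right) + O\right) = \left(-23\right) \left(-360\right) - \left(\left(68322 - 4812\right) + 136059\right) = 8280 - \left(63510 + 136059\right) = 8280 - 199569 = -191289$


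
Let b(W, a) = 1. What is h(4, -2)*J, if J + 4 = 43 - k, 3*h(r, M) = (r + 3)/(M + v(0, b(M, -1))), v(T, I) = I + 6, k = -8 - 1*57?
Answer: 728/15 ≈ 48.533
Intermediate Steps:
k = -65 (k = -8 - 57 = -65)
v(T, I) = 6 + I
h(r, M) = (3 + r)/(3*(7 + M)) (h(r, M) = ((r + 3)/(M + (6 + 1)))/3 = ((3 + r)/(M + 7))/3 = ((3 + r)/(7 + M))/3 = (3 + r)/(3*(7 + M)))
J = 104 (J = -4 + (43 - 1*(-65)) = -4 + (43 + 65) = -4 + 108 = 104)
h(4, -2)*J = ((3 + 4)/(3*(7 - 2)))*104 = ((⅓)*7/5)*104 = ((⅓)*(⅕)*7)*104 = (7/15)*104 = 728/15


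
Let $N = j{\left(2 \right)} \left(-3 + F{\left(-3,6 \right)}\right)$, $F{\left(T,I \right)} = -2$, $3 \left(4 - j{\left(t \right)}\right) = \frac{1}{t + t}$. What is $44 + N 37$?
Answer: $- \frac{8167}{12} \approx -680.58$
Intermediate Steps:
$j{\left(t \right)} = 4 - \frac{1}{6 t}$ ($j{\left(t \right)} = 4 - \frac{1}{3 \left(t + t\right)} = 4 - \frac{1}{3 \cdot 2 t} = 4 - \frac{\frac{1}{2} \frac{1}{t}}{3} = 4 - \frac{1}{6 t}$)
$N = - \frac{235}{12}$ ($N = \left(4 - \frac{1}{6 \cdot 2}\right) \left(-3 - 2\right) = \left(4 - \frac{1}{12}\right) \left(-5\right) = \frac{47}{12} \left(-5\right) = - \frac{235}{12} \approx -19.583$)
$44 + N 37 = 44 - \frac{8695}{12} = - \frac{8167}{12}$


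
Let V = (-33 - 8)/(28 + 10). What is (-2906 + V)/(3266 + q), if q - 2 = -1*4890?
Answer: 110469/61636 ≈ 1.7923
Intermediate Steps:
V = -41/38 ≈ -1.0789
q = -4888 (q = 2 - 1*4890 = 2 - 4890 = -4888)
(-2906 + V)/(3266 + q) = (-2906 - 41/38)/(3266 - 4888) = -110469/38/(-1622) = -110469/38*(-1/1622) = 110469/61636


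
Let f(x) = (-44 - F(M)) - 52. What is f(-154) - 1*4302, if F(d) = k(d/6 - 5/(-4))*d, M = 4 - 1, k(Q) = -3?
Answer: -4389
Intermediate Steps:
M = 3
F(d) = -3*d
f(x) = -87 (f(x) = (-44 - (-3)*3) - 52 = (-44 - 1*(-9)) - 52 = (-44 + 9) - 52 = -35 - 52 = -87)
f(-154) - 1*4302 = -87 - 1*4302 = -87 - 4302 = -4389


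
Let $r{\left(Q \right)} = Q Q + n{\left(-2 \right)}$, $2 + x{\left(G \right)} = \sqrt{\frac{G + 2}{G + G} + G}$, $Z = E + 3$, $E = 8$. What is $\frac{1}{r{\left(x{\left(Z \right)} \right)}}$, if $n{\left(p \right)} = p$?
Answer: $- \frac{6578}{359} - \frac{88 \sqrt{5610}}{359} \approx -36.683$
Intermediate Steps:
$Z = 11$ ($Z = 8 + 3 = 11$)
$x{\left(G \right)} = -2 + \sqrt{G + \frac{2 + G}{2 G}}$ ($x{\left(G \right)} = -2 + \sqrt{\frac{G + 2}{G + G} + G} = -2 + \sqrt{\frac{2 + G}{2 G} + G} = -2 + \sqrt{G + \frac{2 + G}{2 G}}$)
$r{\left(Q \right)} = -2 + Q^{2}$ ($r{\left(Q \right)} = Q Q - 2 = Q^{2} - 2 = -2 + Q^{2}$)
$\frac{1}{r{\left(x{\left(Z \right)} \right)}} = \frac{1}{-2 + \left(-2 + \frac{\sqrt{2 + 4 \cdot 11 + \frac{4}{11}}}{2}\right)^{2}} = \frac{1}{-2 + \left(-2 + \frac{\sqrt{2 + 44 + 4 \cdot \frac{1}{11}}}{2}\right)^{2}} = \frac{1}{-2 + \left(-2 + \frac{\sqrt{2 + 44 + \frac{4}{11}}}{2}\right)^{2}} = \frac{1}{-2 + \left(-2 + \frac{\sqrt{\frac{510}{11}}}{2}\right)^{2}} = \frac{1}{-2 + \left(-2 + \frac{\frac{1}{11} \sqrt{5610}}{2}\right)^{2}} = \frac{1}{-2 + \left(-2 + \frac{\sqrt{5610}}{22}\right)^{2}}$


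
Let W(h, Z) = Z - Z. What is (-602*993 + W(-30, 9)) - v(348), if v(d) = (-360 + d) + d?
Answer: -598122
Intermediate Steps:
v(d) = -360 + 2*d
W(h, Z) = 0
(-602*993 + W(-30, 9)) - v(348) = (-602*993 + 0) - (-360 + 2*348) = (-597786 + 0) - (-360 + 696) = -597786 - 1*336 = -597786 - 336 = -598122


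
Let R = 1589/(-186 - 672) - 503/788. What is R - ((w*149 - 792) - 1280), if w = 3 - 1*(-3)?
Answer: 397383403/338052 ≈ 1175.5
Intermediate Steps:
w = 6 (w = 3 + 3 = 6)
R = -841853/338052 (R = 1589/(-858) - 503*1/788 = 1589*(-1/858) - 503/788 = -1589/858 - 503/788 = -841853/338052 ≈ -2.4903)
R - ((w*149 - 792) - 1280) = -841853/338052 - ((6*149 - 792) - 1280) = -841853/338052 - ((894 - 792) - 1280) = -841853/338052 - (102 - 1280) = -841853/338052 - 1*(-1178) = -841853/338052 + 1178 = 397383403/338052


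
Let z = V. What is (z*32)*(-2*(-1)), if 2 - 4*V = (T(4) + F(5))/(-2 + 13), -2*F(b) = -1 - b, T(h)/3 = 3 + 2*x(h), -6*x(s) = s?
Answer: 224/11 ≈ 20.364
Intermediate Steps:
x(s) = -s/6
T(h) = 9 - h (T(h) = 3*(3 + 2*(-h/6)) = 3*(3 - h/3) = 9 - h)
F(b) = ½ + b/2 (F(b) = -(-1 - b)/2 = ½ + b/2)
V = 7/22 (V = ½ - ((9 - 1*4) + (½ + (½)*5))/(4*(-2 + 13)) = ½ - ((9 - 4) + (½ + 5/2))/(4*11) = ½ - (5 + 3)/(4*11) = ½ - 2/11 = 7/22 ≈ 0.31818)
z = 7/22 ≈ 0.31818
(z*32)*(-2*(-1)) = ((7/22)*32)*(-2*(-1)) = (112/11)*2 = 224/11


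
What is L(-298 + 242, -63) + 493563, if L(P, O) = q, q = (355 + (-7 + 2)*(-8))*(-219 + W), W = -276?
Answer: 298038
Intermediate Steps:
q = -195525 (q = (355 + (-7 + 2)*(-8))*(-219 - 276) = (355 - 5*(-8))*(-495) = (355 + 40)*(-495) = 395*(-495) = -195525)
L(P, O) = -195525
L(-298 + 242, -63) + 493563 = -195525 + 493563 = 298038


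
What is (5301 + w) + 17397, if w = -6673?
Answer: 16025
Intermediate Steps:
(5301 + w) + 17397 = (5301 - 6673) + 17397 = -1372 + 17397 = 16025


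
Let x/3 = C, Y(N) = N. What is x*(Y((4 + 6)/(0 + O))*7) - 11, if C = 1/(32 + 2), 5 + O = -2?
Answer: -202/17 ≈ -11.882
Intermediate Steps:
O = -7 (O = -5 - 2 = -7)
C = 1/34 ≈ 0.029412
x = 3/34 (x = 3*(1/34) = 3/34 ≈ 0.088235)
x*(Y((4 + 6)/(0 + O))*7) - 11 = 3*(((4 + 6)/(0 - 7))*7)/34 - 11 = 3*((10/(-7))*7)/34 - 11 = 3*((10*(-⅐))*7)/34 - 11 = 3*(-10/7*7)/34 - 11 = (3/34)*(-10) - 11 = -15/17 - 11 = -202/17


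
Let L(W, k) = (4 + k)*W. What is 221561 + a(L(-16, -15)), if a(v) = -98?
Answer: 221463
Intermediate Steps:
L(W, k) = W*(4 + k)
221561 + a(L(-16, -15)) = 221561 - 98 = 221463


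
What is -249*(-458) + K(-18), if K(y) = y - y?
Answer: 114042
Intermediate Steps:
K(y) = 0
-249*(-458) + K(-18) = -249*(-458) + 0 = 114042 + 0 = 114042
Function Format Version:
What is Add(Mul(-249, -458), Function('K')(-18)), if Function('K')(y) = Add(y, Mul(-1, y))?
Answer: 114042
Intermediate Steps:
Function('K')(y) = 0
Add(Mul(-249, -458), Function('K')(-18)) = Add(Mul(-249, -458), 0) = Add(114042, 0) = 114042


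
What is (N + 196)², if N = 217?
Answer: 170569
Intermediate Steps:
(N + 196)² = (217 + 196)² = 413² = 170569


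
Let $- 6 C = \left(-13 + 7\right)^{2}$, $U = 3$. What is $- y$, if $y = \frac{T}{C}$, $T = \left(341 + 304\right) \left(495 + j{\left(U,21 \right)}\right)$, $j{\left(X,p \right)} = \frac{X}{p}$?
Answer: $\frac{372595}{7} \approx 53228.0$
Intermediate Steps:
$T = \frac{2235570}{7}$ ($T = \left(341 + 304\right) \left(495 + \frac{3}{21}\right) = 645 \left(495 + 3 \cdot \frac{1}{21}\right) = 645 \left(495 + \frac{1}{7}\right) = 645 \cdot \frac{3466}{7} = \frac{2235570}{7} \approx 3.1937 \cdot 10^{5}$)
$C = -6$ ($C = - \frac{\left(-13 + 7\right)^{2}}{6} = - \frac{\left(-6\right)^{2}}{6} = \left(- \frac{1}{6}\right) 36 = -6$)
$y = - \frac{372595}{7}$ ($y = \frac{2235570}{7 \left(-6\right)} = \frac{2235570}{7} \left(- \frac{1}{6}\right) = - \frac{372595}{7} \approx -53228.0$)
$- y = \left(-1\right) \left(- \frac{372595}{7}\right) = \frac{372595}{7}$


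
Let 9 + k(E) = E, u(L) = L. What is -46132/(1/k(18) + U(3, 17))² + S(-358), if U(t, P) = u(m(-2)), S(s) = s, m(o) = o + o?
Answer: -4175242/1225 ≈ -3408.4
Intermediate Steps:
m(o) = 2*o
k(E) = -9 + E
U(t, P) = -4 (U(t, P) = 2*(-2) = -4)
-46132/(1/k(18) + U(3, 17))² + S(-358) = -46132/(1/(-9 + 18) - 4)² - 358 = -46132/(1/9 - 4)² - 358 = -46132/(⅑ - 4)² - 358 = -46132/((-35/9)²) - 358 = -46132/1225/81 - 358 = -46132*81/1225 - 358 = -3736692/1225 - 358 = -4175242/1225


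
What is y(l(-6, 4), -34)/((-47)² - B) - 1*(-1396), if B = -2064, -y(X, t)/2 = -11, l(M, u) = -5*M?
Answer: 5965130/4273 ≈ 1396.0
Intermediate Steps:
y(X, t) = 22 (y(X, t) = -2*(-11) = 22)
y(l(-6, 4), -34)/((-47)² - B) - 1*(-1396) = 22/((-47)² - 1*(-2064)) - 1*(-1396) = 22/(2209 + 2064) + 1396 = 22/4273 + 1396 = 5965130/4273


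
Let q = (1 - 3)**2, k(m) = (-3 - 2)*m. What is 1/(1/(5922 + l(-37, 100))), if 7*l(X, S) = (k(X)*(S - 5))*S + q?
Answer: 256994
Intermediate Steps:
k(m) = -5*m
q = 4 (q = (-2)**2 = 4)
l(X, S) = 4/7 - 5*S*X*(-5 + S)/7 (l(X, S) = (((-5*X)*(S - 5))*S + 4)/7 = (((-5*X)*(-5 + S))*S + 4)/7 = ((-5*X*(-5 + S))*S + 4)/7 = (-5*S*X*(-5 + S) + 4)/7 = (4 - 5*S*X*(-5 + S))/7 = 4/7 - 5*S*X*(-5 + S)/7)
1/(1/(5922 + l(-37, 100))) = 1/(1/(5922 + (4/7 - 5/7*(-37)*100**2 + (25/7)*100*(-37)))) = 1/(1/(5922 + (4/7 - 5/7*(-37)*10000 - 92500/7))) = 1/(1/(5922 + (4/7 + 1850000/7 - 92500/7))) = 1/(1/(5922 + 251072)) = 1/(1/256994) = 256994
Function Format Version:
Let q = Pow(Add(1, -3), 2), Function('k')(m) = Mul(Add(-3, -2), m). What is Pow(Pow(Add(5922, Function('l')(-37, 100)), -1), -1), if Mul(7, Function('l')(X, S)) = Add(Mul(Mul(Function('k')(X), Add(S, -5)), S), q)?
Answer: 256994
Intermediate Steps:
Function('k')(m) = Mul(-5, m)
q = 4 (q = Pow(-2, 2) = 4)
Function('l')(X, S) = Add(Rational(4, 7), Mul(Rational(-5, 7), S, X, Add(-5, S))) (Function('l')(X, S) = Mul(Rational(1, 7), Add(Mul(Mul(Mul(-5, X), Add(S, -5)), S), 4)) = Mul(Rational(1, 7), Add(Mul(Mul(Mul(-5, X), Add(-5, S)), S), 4)) = Mul(Rational(1, 7), Add(Mul(Mul(-5, X, Add(-5, S)), S), 4)) = Mul(Rational(1, 7), Add(Mul(-5, S, X, Add(-5, S)), 4)) = Mul(Rational(1, 7), Add(4, Mul(-5, S, X, Add(-5, S)))) = Add(Rational(4, 7), Mul(Rational(-5, 7), S, X, Add(-5, S))))
Pow(Pow(Add(5922, Function('l')(-37, 100)), -1), -1) = Pow(Pow(Add(5922, Add(Rational(4, 7), Mul(Rational(-5, 7), -37, Pow(100, 2)), Mul(Rational(25, 7), 100, -37))), -1), -1) = Pow(Pow(Add(5922, Add(Rational(4, 7), Mul(Rational(-5, 7), -37, 10000), Rational(-92500, 7))), -1), -1) = Pow(Pow(Add(5922, Add(Rational(4, 7), Rational(1850000, 7), Rational(-92500, 7))), -1), -1) = Pow(Pow(Add(5922, 251072), -1), -1) = Pow(Pow(256994, -1), -1) = Pow(Rational(1, 256994), -1) = 256994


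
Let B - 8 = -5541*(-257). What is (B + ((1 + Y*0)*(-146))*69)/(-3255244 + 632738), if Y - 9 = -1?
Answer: -61477/114022 ≈ -0.53917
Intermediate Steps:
Y = 8 (Y = 9 - 1 = 8)
B = 1424045 (B = 8 - 5541*(-257) = 8 + 1424037 = 1424045)
(B + ((1 + Y*0)*(-146))*69)/(-3255244 + 632738) = (1424045 + ((1 + 8*0)*(-146))*69)/(-3255244 + 632738) = (1424045 + ((1 + 0)*(-146))*69)/(-2622506) = (1424045 + (1*(-146))*69)*(-1/2622506) = (1424045 - 146*69)*(-1/2622506) = (1424045 - 10074)*(-1/2622506) = 1413971*(-1/2622506) = -61477/114022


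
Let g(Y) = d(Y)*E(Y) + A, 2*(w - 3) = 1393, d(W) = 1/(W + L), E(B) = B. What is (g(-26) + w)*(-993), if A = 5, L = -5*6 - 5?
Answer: -85398993/122 ≈ -6.9999e+5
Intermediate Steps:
L = -35 (L = -30 - 5 = -35)
d(W) = 1/(-35 + W) (d(W) = 1/(W - 35) = 1/(-35 + W))
w = 1399/2 (w = 3 + (½)*1393 = 3 + 1393/2 = 1399/2 ≈ 699.50)
g(Y) = 5 + Y/(-35 + Y) (g(Y) = Y/(-35 + Y) + 5 = 5 + Y/(-35 + Y))
(g(-26) + w)*(-993) = ((-175 + 6*(-26))/(-35 - 26) + 1399/2)*(-993) = ((-175 - 156)/(-61) + 1399/2)*(-993) = (-1/61*(-331) + 1399/2)*(-993) = (331/61 + 1399/2)*(-993) = (86001/122)*(-993) = -85398993/122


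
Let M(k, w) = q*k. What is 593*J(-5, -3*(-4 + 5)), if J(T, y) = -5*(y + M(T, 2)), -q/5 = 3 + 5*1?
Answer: -584105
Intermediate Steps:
q = -40 (q = -5*(3 + 5*1) = -5*(3 + 5) = -5*8 = -40)
M(k, w) = -40*k
J(T, y) = -5*y + 200*T (J(T, y) = -5*(y - 40*T) = -5*y + 200*T)
593*J(-5, -3*(-4 + 5)) = 593*(-(-15)*(-4 + 5) + 200*(-5)) = 593*(-(-15) - 1000) = 593*(-5*(-3) - 1000) = 593*(15 - 1000) = 593*(-985) = -584105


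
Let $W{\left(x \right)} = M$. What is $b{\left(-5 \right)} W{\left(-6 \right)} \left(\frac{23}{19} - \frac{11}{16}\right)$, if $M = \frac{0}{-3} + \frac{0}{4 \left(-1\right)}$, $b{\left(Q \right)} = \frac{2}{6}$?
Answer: $0$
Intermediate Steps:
$b{\left(Q \right)} = \frac{1}{3}$ ($b{\left(Q \right)} = 2 \cdot \frac{1}{6} = \frac{1}{3}$)
$M = 0$ ($M = 0 \left(- \frac{1}{3}\right) + \frac{0}{-4} = 0 + 0 \left(- \frac{1}{4}\right) = 0 + 0 = 0$)
$W{\left(x \right)} = 0$
$b{\left(-5 \right)} W{\left(-6 \right)} \left(\frac{23}{19} - \frac{11}{16}\right) = \frac{1}{3} \cdot 0 \left(\frac{23}{19} - \frac{11}{16}\right) = 0 \left(23 \cdot \frac{1}{19} - \frac{11}{16}\right) = 0 \left(\frac{23}{19} - \frac{11}{16}\right) = 0 \cdot \frac{159}{304} = 0$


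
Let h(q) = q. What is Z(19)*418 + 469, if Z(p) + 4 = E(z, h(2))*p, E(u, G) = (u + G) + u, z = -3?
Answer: -32971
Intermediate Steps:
E(u, G) = G + 2*u (E(u, G) = (G + u) + u = G + 2*u)
Z(p) = -4 - 4*p (Z(p) = -4 + (2 + 2*(-3))*p = -4 + (2 - 6)*p = -4 - 4*p)
Z(19)*418 + 469 = (-4 - 4*19)*418 + 469 = (-4 - 76)*418 + 469 = -80*418 + 469 = -33440 + 469 = -32971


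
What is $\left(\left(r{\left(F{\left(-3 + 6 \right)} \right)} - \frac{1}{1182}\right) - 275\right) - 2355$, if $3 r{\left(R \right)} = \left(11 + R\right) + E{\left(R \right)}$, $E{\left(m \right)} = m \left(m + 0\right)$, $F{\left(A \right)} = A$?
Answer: $- \frac{3099599}{1182} \approx -2622.3$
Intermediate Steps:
$E{\left(m \right)} = m^{2}$ ($E{\left(m \right)} = m m = m^{2}$)
$r{\left(R \right)} = \frac{11}{3} + \frac{R}{3} + \frac{R^{2}}{3}$ ($r{\left(R \right)} = \frac{\left(11 + R\right) + R^{2}}{3} = \frac{11 + R + R^{2}}{3} = \frac{11}{3} + \frac{R}{3} + \frac{R^{2}}{3}$)
$\left(\left(r{\left(F{\left(-3 + 6 \right)} \right)} - \frac{1}{1182}\right) - 275\right) - 2355 = \left(\left(\left(\frac{11}{3} + \frac{-3 + 6}{3} + \frac{\left(-3 + 6\right)^{2}}{3}\right) - \frac{1}{1182}\right) - 275\right) - 2355 = \left(\left(\left(\frac{11}{3} + \frac{1}{3} \cdot 3 + \frac{3^{2}}{3}\right) - \frac{1}{1182}\right) - 275\right) - 2355 = \left(\left(\left(\frac{11}{3} + 1 + \frac{1}{3} \cdot 9\right) - \frac{1}{1182}\right) - 275\right) - 2355 = \left(\left(\left(\frac{11}{3} + 1 + 3\right) - \frac{1}{1182}\right) - 275\right) - 2355 = \left(\left(\frac{23}{3} - \frac{1}{1182}\right) - 275\right) - 2355 = \left(\frac{9061}{1182} - 275\right) - 2355 = - \frac{315989}{1182} - 2355 = - \frac{3099599}{1182}$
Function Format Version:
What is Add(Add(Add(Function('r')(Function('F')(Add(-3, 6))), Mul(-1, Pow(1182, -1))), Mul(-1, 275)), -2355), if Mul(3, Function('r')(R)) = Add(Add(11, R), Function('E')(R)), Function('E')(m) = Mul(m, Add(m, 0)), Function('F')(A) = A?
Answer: Rational(-3099599, 1182) ≈ -2622.3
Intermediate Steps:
Function('E')(m) = Pow(m, 2) (Function('E')(m) = Mul(m, m) = Pow(m, 2))
Function('r')(R) = Add(Rational(11, 3), Mul(Rational(1, 3), R), Mul(Rational(1, 3), Pow(R, 2))) (Function('r')(R) = Mul(Rational(1, 3), Add(Add(11, R), Pow(R, 2))) = Mul(Rational(1, 3), Add(11, R, Pow(R, 2))) = Add(Rational(11, 3), Mul(Rational(1, 3), R), Mul(Rational(1, 3), Pow(R, 2))))
Add(Add(Add(Function('r')(Function('F')(Add(-3, 6))), Mul(-1, Pow(1182, -1))), Mul(-1, 275)), -2355) = Add(Add(Add(Add(Rational(11, 3), Mul(Rational(1, 3), Add(-3, 6)), Mul(Rational(1, 3), Pow(Add(-3, 6), 2))), Mul(-1, Pow(1182, -1))), Mul(-1, 275)), -2355) = Add(Add(Add(Add(Rational(11, 3), Mul(Rational(1, 3), 3), Mul(Rational(1, 3), Pow(3, 2))), Mul(-1, Rational(1, 1182))), -275), -2355) = Add(Add(Add(Add(Rational(11, 3), 1, Mul(Rational(1, 3), 9)), Rational(-1, 1182)), -275), -2355) = Add(Add(Add(Add(Rational(11, 3), 1, 3), Rational(-1, 1182)), -275), -2355) = Add(Add(Add(Rational(23, 3), Rational(-1, 1182)), -275), -2355) = Add(Add(Rational(9061, 1182), -275), -2355) = Add(Rational(-315989, 1182), -2355) = Rational(-3099599, 1182)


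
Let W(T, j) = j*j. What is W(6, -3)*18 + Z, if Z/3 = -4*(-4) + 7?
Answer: 231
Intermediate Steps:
W(T, j) = j²
Z = 69 (Z = 3*(-4*(-4) + 7) = 3*(16 + 7) = 3*23 = 69)
W(6, -3)*18 + Z = (-3)²*18 + 69 = 9*18 + 69 = 162 + 69 = 231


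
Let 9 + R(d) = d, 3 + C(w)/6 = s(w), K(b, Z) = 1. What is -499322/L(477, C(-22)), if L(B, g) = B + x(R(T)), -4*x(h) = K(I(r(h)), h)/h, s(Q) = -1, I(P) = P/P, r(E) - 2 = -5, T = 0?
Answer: -17975592/17173 ≈ -1046.7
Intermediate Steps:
r(E) = -3 (r(E) = 2 - 5 = -3)
I(P) = 1
C(w) = -24 (C(w) = -18 + 6*(-1) = -18 - 6 = -24)
R(d) = -9 + d
x(h) = -1/(4*h)
L(B, g) = 1/36 + B (L(B, g) = B - 1/(4*(-9 + 0)) = B - ¼/(-9) = B - ¼*(-⅑) = B + 1/36 = 1/36 + B)
-499322/L(477, C(-22)) = -499322/(1/36 + 477) = -499322/17173/36 = -499322*36/17173 = -17975592/17173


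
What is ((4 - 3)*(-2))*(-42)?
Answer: 84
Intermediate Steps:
((4 - 3)*(-2))*(-42) = (1*(-2))*(-42) = -2*(-42) = 84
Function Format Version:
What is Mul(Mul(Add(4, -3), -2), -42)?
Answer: 84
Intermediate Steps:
Mul(Mul(Add(4, -3), -2), -42) = Mul(Mul(1, -2), -42) = Mul(-2, -42) = 84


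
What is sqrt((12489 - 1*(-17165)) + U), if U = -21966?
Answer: 62*sqrt(2) ≈ 87.681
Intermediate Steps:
sqrt((12489 - 1*(-17165)) + U) = sqrt((12489 - 1*(-17165)) - 21966) = sqrt((12489 + 17165) - 21966) = sqrt(29654 - 21966) = sqrt(7688) = 62*sqrt(2)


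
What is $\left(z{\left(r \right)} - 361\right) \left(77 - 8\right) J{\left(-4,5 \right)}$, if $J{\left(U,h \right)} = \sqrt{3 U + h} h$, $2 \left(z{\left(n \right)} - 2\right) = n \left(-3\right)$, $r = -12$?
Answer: $- 117645 i \sqrt{7} \approx - 3.1126 \cdot 10^{5} i$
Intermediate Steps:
$z{\left(n \right)} = 2 - \frac{3 n}{2}$ ($z{\left(n \right)} = 2 + \frac{n \left(-3\right)}{2} = 2 + \frac{\left(-3\right) n}{2} = 2 - \frac{3 n}{2}$)
$J{\left(U,h \right)} = h \sqrt{h + 3 U}$ ($J{\left(U,h \right)} = \sqrt{h + 3 U} h = h \sqrt{h + 3 U}$)
$\left(z{\left(r \right)} - 361\right) \left(77 - 8\right) J{\left(-4,5 \right)} = \left(\left(2 - -18\right) - 361\right) \left(77 - 8\right) 5 \sqrt{5 + 3 \left(-4\right)} = \left(\left(2 + 18\right) - 361\right) \left(77 - 8\right) 5 \sqrt{5 - 12} = \left(20 - 361\right) \left(77 - 8\right) 5 \sqrt{-7} = \left(-341\right) 69 \cdot 5 i \sqrt{7} = - 23529 \cdot 5 i \sqrt{7} = - 117645 i \sqrt{7}$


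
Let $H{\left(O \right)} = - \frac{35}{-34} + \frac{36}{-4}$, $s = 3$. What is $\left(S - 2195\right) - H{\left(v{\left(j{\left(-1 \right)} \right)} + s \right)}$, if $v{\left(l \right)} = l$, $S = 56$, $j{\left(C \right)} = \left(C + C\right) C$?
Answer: $- \frac{72455}{34} \approx -2131.0$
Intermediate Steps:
$j{\left(C \right)} = 2 C^{2}$ ($j{\left(C \right)} = 2 C C = 2 C^{2}$)
$H{\left(O \right)} = - \frac{271}{34}$ ($H{\left(O \right)} = \left(-35\right) \left(- \frac{1}{34}\right) + 36 \left(- \frac{1}{4}\right) = \frac{35}{34} - 9 = - \frac{271}{34}$)
$\left(S - 2195\right) - H{\left(v{\left(j{\left(-1 \right)} \right)} + s \right)} = \left(56 - 2195\right) - - \frac{271}{34} = \left(56 - 2195\right) + \frac{271}{34} = -2139 + \frac{271}{34} = - \frac{72455}{34}$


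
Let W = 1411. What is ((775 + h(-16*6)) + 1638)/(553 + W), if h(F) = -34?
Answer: 2379/1964 ≈ 1.2113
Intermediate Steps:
((775 + h(-16*6)) + 1638)/(553 + W) = ((775 - 34) + 1638)/(553 + 1411) = (741 + 1638)/1964 = 2379*(1/1964) = 2379/1964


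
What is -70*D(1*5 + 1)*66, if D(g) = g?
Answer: -27720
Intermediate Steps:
-70*D(1*5 + 1)*66 = -70*(1*5 + 1)*66 = -70*(5 + 1)*66 = -70*6*66 = -420*66 = -27720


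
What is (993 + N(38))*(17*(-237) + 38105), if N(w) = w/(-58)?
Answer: 980639128/29 ≈ 3.3815e+7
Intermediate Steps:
N(w) = -w/58 (N(w) = w*(-1/58) = -w/58)
(993 + N(38))*(17*(-237) + 38105) = (993 - 1/58*38)*(17*(-237) + 38105) = (993 - 19/29)*(-4029 + 38105) = (28778/29)*34076 = 980639128/29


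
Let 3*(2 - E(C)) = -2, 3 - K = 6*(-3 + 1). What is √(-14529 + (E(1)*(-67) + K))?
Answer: I*√132234/3 ≈ 121.21*I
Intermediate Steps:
K = 15 (K = 3 - 6*(-3 + 1) = 3 - 6*(-2) = 3 - 1*(-12) = 3 + 12 = 15)
E(C) = 8/3 (E(C) = 2 - ⅓*(-2) = 2 + ⅔ = 8/3)
√(-14529 + (E(1)*(-67) + K)) = √(-14529 + ((8/3)*(-67) + 15)) = √(-14529 + (-536/3 + 15)) = √(-14529 - 491/3) = √(-44078/3) = I*√132234/3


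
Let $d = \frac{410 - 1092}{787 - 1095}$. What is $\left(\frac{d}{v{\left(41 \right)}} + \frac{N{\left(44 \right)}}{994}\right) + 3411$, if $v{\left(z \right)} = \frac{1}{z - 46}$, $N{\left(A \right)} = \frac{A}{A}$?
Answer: $\frac{241395}{71} \approx 3399.9$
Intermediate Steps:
$d = \frac{31}{14}$ ($d = - \frac{682}{-308} = \left(-682\right) \left(- \frac{1}{308}\right) = \frac{31}{14} \approx 2.2143$)
$N{\left(A \right)} = 1$
$v{\left(z \right)} = \frac{1}{-46 + z}$
$\left(\frac{d}{v{\left(41 \right)}} + \frac{N{\left(44 \right)}}{994}\right) + 3411 = \left(\frac{31}{14 \frac{1}{-46 + 41}} + 1 \cdot \frac{1}{994}\right) + 3411 = \left(\frac{31}{14 \frac{1}{-5}} + 1 \cdot \frac{1}{994}\right) + 3411 = \left(\frac{31}{14 \left(- \frac{1}{5}\right)} + \frac{1}{994}\right) + 3411 = \left(\frac{31}{14} \left(-5\right) + \frac{1}{994}\right) + 3411 = \left(- \frac{155}{14} + \frac{1}{994}\right) + 3411 = - \frac{786}{71} + 3411 = \frac{241395}{71}$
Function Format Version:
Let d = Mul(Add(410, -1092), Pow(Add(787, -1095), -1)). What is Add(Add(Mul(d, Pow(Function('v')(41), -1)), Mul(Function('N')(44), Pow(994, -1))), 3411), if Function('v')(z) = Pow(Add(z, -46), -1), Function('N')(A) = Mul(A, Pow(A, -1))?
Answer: Rational(241395, 71) ≈ 3399.9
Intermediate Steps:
d = Rational(31, 14) (d = Mul(-682, Pow(-308, -1)) = Mul(-682, Rational(-1, 308)) = Rational(31, 14) ≈ 2.2143)
Function('N')(A) = 1
Function('v')(z) = Pow(Add(-46, z), -1)
Add(Add(Mul(d, Pow(Function('v')(41), -1)), Mul(Function('N')(44), Pow(994, -1))), 3411) = Add(Add(Mul(Rational(31, 14), Pow(Pow(Add(-46, 41), -1), -1)), Mul(1, Pow(994, -1))), 3411) = Add(Add(Mul(Rational(31, 14), Pow(Pow(-5, -1), -1)), Mul(1, Rational(1, 994))), 3411) = Add(Add(Mul(Rational(31, 14), Pow(Rational(-1, 5), -1)), Rational(1, 994)), 3411) = Add(Add(Mul(Rational(31, 14), -5), Rational(1, 994)), 3411) = Add(Add(Rational(-155, 14), Rational(1, 994)), 3411) = Add(Rational(-786, 71), 3411) = Rational(241395, 71)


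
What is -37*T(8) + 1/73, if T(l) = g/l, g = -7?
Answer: 18915/584 ≈ 32.389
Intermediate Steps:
T(l) = -7/l
-37*T(8) + 1/73 = -(-259)/8 + 1/73 = -37*(-7/8) + 1/73 = 259/8 + 1/73 = 18915/584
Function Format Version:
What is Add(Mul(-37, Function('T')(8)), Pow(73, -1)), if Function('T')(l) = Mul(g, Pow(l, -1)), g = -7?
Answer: Rational(18915, 584) ≈ 32.389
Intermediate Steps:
Function('T')(l) = Mul(-7, Pow(l, -1))
Add(Mul(-37, Function('T')(8)), Pow(73, -1)) = Add(Mul(-37, Mul(-7, Pow(8, -1))), Pow(73, -1)) = Add(Mul(-37, Mul(-7, Rational(1, 8))), Rational(1, 73)) = Add(Mul(-37, Rational(-7, 8)), Rational(1, 73)) = Add(Rational(259, 8), Rational(1, 73)) = Rational(18915, 584)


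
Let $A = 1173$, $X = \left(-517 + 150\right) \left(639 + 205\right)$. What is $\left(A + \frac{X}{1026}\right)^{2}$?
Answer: $\frac{199697265625}{263169} \approx 7.5882 \cdot 10^{5}$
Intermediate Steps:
$X = -309748$ ($X = \left(-367\right) 844 = -309748$)
$\left(A + \frac{X}{1026}\right)^{2} = \left(1173 - \frac{309748}{1026}\right)^{2} = \left(1173 - \frac{154874}{513}\right)^{2} = \left(\frac{446875}{513}\right)^{2} = \frac{199697265625}{263169}$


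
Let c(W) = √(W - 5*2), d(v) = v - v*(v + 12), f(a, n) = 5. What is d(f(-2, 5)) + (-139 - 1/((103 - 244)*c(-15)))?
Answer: -219 - I/705 ≈ -219.0 - 0.0014184*I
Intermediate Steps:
d(v) = v - v*(12 + v)
c(W) = √(-10 + W) (c(W) = √(W - 10) = √(-10 + W))
d(f(-2, 5)) + (-139 - 1/((103 - 244)*c(-15))) = -1*5*(11 + 5) + (-139 - 1/((103 - 244)*(√(-10 - 15)))) = -1*5*16 + (-139 - 1/((-141)*(√(-25)))) = -80 + (-139 - (-1)/(141*(5*I))) = -80 + (-139 - (-1)*(-I/5)/141) = -80 + (-139 - I/705) = -219 - I/705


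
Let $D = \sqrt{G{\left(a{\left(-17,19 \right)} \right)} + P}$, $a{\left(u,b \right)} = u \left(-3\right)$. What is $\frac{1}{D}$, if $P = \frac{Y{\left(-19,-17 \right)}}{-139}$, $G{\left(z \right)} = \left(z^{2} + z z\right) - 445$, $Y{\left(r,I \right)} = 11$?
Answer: $\frac{\sqrt{2553013}}{110202} \approx 0.014499$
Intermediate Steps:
$a{\left(u,b \right)} = - 3 u$
$G{\left(z \right)} = -445 + 2 z^{2}$ ($G{\left(z \right)} = \left(z^{2} + z^{2}\right) - 445 = 2 z^{2} - 445 = -445 + 2 z^{2}$)
$P = - \frac{11}{139}$ ($P = \frac{11}{-139} = 11 \left(- \frac{1}{139}\right) = - \frac{11}{139} \approx -0.079137$)
$D = \frac{6 \sqrt{2553013}}{139}$ ($D = \sqrt{\left(-445 + 2 \left(\left(-3\right) \left(-17\right)\right)^{2}\right) - \frac{11}{139}} = \sqrt{\left(-445 + 2 \cdot 51^{2}\right) - \frac{11}{139}} = \sqrt{\left(-445 + 2 \cdot 2601\right) - \frac{11}{139}} = \sqrt{\left(-445 + 5202\right) - \frac{11}{139}} = \sqrt{4757 - \frac{11}{139}} = \sqrt{\frac{661212}{139}} = \frac{6 \sqrt{2553013}}{139} \approx 68.97$)
$\frac{1}{D} = \frac{1}{\frac{6}{139} \sqrt{2553013}} = \frac{\sqrt{2553013}}{110202}$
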